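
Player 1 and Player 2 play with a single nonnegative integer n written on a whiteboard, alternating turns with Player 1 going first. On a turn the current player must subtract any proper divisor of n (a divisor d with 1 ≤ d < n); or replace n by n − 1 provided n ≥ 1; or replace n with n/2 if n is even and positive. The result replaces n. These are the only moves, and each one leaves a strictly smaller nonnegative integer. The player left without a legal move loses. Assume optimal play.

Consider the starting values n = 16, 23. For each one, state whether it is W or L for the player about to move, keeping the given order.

Use the standard recursion: the mover loses at a terminal position; elsewhere, the mover wins exactly when some move hands the opponent an L position.
n=0: no move → L
n=1: reaches L-position 0 → W
n=2: only reaches 1(W), which is W → L
n=3: reaches L-position 2 → W
n=4: reaches L-position 2 → W
n=5: only reaches 4(W), which is W → L
n=6: reaches L-position 5 → W
n=7: only reaches 6(W), which is W → L
n=8: reaches L-position 7 → W
n=9: only reaches 6(W), 8(W), all W → L
n=10: reaches L-position 5 → W
n=11: only reaches 10(W), which is W → L
n=12: reaches L-position 9 → W
n=13: only reaches 12(W), which is W → L
n=14: reaches L-position 7 → W
n=15: only reaches 10(W), 12(W), 14(W), all W → L
n=16: reaches L-position 15 → W
n=17: only reaches 16(W), which is W → L
n=18: reaches L-position 9 → W
n=19: only reaches 18(W), which is W → L
n=20: reaches L-position 15 → W
n=21: only reaches 14(W), 18(W), 20(W), all W → L
n=22: reaches L-position 11 → W
n=23: only reaches 22(W), which is W → L

16: W, 23: L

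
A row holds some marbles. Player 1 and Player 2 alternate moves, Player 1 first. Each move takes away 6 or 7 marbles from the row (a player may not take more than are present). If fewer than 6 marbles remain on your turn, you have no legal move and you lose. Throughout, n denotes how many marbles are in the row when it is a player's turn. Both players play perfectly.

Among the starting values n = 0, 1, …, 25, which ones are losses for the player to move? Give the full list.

0, 1, 2, 3, 4, 5, 13, 14, 15, 16, 17, 18

Work bottom-up. With no move the player to move loses. Otherwise the position is W if at least one move leads to an L position for the opponent, and L if every move leads to a W.
n=0: no move → L
n=1: no move → L
n=2: no move → L
n=3: no move → L
n=4: no move → L
n=5: no move → L
n=6: W (go to 0, an L position)
n=7: W (go to 1, an L position)
n=8: W (go to 2, an L position)
n=9: W (go to 3, an L position)
n=10: W (go to 4, an L position)
n=11: W (go to 5, an L position)
n=12: W (go to 5, an L position)
n=13: L (options 7(W), 6(W) are all W)
n=14: L (options 8(W), 7(W) are all W)
n=15: L (options 9(W), 8(W) are all W)
n=16: L (options 10(W), 9(W) are all W)
n=17: L (options 11(W), 10(W) are all W)
n=18: L (options 12(W), 11(W) are all W)
n=19: W (go to 13, an L position)
n=20: W (go to 14, an L position)
n=21: W (go to 15, an L position)
n=22: W (go to 16, an L position)
n=23: W (go to 17, an L position)
n=24: W (go to 18, an L position)
n=25: W (go to 18, an L position)
The losing starting values of n are exactly the entries labelled L in this table (12 of them).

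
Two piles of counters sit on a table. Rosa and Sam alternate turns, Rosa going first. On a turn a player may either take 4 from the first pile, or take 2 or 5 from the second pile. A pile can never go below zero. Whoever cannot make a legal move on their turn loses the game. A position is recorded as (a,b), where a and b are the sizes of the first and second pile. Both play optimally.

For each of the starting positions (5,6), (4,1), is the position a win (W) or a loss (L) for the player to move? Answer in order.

Compute win/loss labels from the base case upward. A position with no move is L. Any other position is W if it can reach an L in one move, else L.
No move ever increases a pile, so every position that can arise here has a ≤ 5 and b ≤ 6; it is enough to label the cells with 0 ≤ a ≤ 5 and 0 ≤ b ≤ 6.
Every move lowers a or b (never raises either), so fill the grid row by row in increasing a, and left to right within a row: each cell's successors are then already labelled.
      b=0  b=1  b=2  b=3  b=4  b=5  b=6
a=0:    L    L    W    W    L    W    W
a=1:    L    L    W    W    L    W    W
a=2:    L    L    W    W    L    W    W
a=3:    L    L    W    W    L    W    W
a=4:    W    W    L    L    W    W    L
a=5:    W    W    L    L    W    W    L
Cells with no legal move (terminal, hence L): (0,0), (0,1), (1,0), (1,1), (2,0), (2,1), (3,0), (3,1).
The remaining L cells, each justified by listing all of its moves:
(0,4): L (sole option (0,2)(W) is W)
(1,4): L (sole option (1,2)(W) is W)
(2,4): L (sole option (2,2)(W) is W)
(3,4): L (sole option (3,2)(W) is W)
(4,2): L (options (0,2)(W), (4,0)(W) are all W)
(4,3): L (options (0,3)(W), (4,1)(W) are all W)
(4,6): L (options (0,6)(W), (4,4)(W), (4,1)(W) are all W)
(5,2): L (options (1,2)(W), (5,0)(W) are all W)
(5,3): L (options (1,3)(W), (5,1)(W) are all W)
(5,6): L (options (1,6)(W), (5,4)(W), (5,1)(W) are all W)
Every other cell has at least one move into one of the L cells above, so it is W.
(5,6): one of the L cells justified above, so L
(4,1): the move to (0,1) reaches an L cell, so W

(5,6): L, (4,1): W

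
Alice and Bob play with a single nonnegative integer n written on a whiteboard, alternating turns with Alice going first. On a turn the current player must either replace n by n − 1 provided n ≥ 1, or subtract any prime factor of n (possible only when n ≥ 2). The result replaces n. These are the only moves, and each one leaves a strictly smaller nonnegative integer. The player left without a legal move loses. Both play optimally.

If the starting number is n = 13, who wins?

Alice wins.

Work bottom-up. With no move the player to move loses. Otherwise the position is W if at least one move leads to an L position for the opponent, and L if every move leads to a W.
n=0: no move → L
n=1: W (go to 0, an L position)
n=2: W (go to 0, an L position)
n=3: W (go to 0, an L position)
n=4: L (options 2(W), 3(W) are all W)
n=5: W (go to 0, an L position)
n=6: W (go to 4, an L position)
n=7: W (go to 0, an L position)
n=8: L (options 6(W), 7(W) are all W)
n=9: W (go to 8, an L position)
n=10: W (go to 8, an L position)
n=11: W (go to 0, an L position)
n=12: L (options 9(W), 10(W), 11(W) are all W)
n=13: W (go to 0, an L position)
The starting position 13 is W: Alice should move to 0, handing over an L position.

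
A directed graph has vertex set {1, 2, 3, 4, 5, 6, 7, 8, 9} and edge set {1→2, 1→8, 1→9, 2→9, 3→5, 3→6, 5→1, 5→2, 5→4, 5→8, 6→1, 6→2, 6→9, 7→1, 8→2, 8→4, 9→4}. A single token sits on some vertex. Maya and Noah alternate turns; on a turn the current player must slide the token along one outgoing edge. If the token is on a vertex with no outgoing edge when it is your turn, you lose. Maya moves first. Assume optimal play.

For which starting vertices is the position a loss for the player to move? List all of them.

Compute win/loss labels from the base case upward. A position with no move is L. Any other position is W if it can reach an L in one move, else L.
Every edge goes from a vertex to one that appears earlier in the order 4, 9, 2, 8, 1, 6, 5, 7, 3, so processing vertices in that order labels each vertex after all of its successors.
4: no outgoing edge → L
9: can move to 4, which is L ⇒ W
2: the only move is to 9(W), a W ⇒ L
8: can move to 2, which is L ⇒ W
1: can move to 2, which is L ⇒ W
6: can move to 2, which is L ⇒ W
5: can move to 2, which is L ⇒ W
7: the only move is to 1(W), a W ⇒ L
3: moves to 5(W), 6(W); every one is W ⇒ L
The losing starting vertices are exactly the entries labelled L in this table (4 of them).

2, 3, 4, 7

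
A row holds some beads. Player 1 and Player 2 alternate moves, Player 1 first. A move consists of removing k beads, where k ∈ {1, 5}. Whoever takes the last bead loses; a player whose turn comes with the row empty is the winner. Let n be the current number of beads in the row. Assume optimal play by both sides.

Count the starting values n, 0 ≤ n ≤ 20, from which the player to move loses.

10

Compute win/loss labels from the base case upward. A position with no move is W. Any other position is W if it can reach an L in one move, else L.
n=0: no move; the opponent has just taken the last bead and therefore loses → W
n=1: only reaches 0(W), which is W → L
n=2: reaches L-position 1 → W
n=3: only reaches 2(W), which is W → L
n=4: reaches L-position 3 → W
n=5: only reaches 4(W), 0(W), all W → L
n=6: reaches L-position 5 → W
n=7: only reaches 6(W), 2(W), all W → L
n=8: reaches L-position 7 → W
n=9: only reaches 8(W), 4(W), all W → L
n=10: reaches L-position 9 → W
n=11: only reaches 10(W), 6(W), all W → L
n=12: reaches L-position 11 → W
n=13: only reaches 12(W), 8(W), all W → L
n=14: reaches L-position 13 → W
n=15: only reaches 14(W), 10(W), all W → L
n=16: reaches L-position 15 → W
n=17: only reaches 16(W), 12(W), all W → L
n=18: reaches L-position 17 → W
n=19: only reaches 18(W), 14(W), all W → L
n=20: reaches L-position 19 → W
L entries with 0 ≤ n ≤ 20: n = 1, 3, 5, 7, 9, 11, 13, 15, 17, 19; that makes 10.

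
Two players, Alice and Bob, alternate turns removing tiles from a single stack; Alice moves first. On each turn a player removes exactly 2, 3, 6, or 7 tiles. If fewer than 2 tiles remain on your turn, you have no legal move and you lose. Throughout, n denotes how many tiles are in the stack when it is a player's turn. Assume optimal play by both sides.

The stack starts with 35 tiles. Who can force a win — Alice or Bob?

Alice wins.

Compute win/loss labels from the base case upward. A position with no move is L. Any other position is W if it can reach an L in one move, else L.
n=0: no move → L
n=1: no move → L
n=2: W (go to 0, an L position)
n=3: W (go to 1, an L position)
n=4: W (go to 1, an L position)
n=5: L (options 3(W), 2(W) are all W)
n=6: W (go to 0, an L position)
n=7: W (go to 5, an L position)
n=8: W (go to 5, an L position)
n=9: L (options 7(W), 6(W), 3(W), 2(W) are all W)
n=10: L (options 8(W), 7(W), 4(W), 3(W) are all W)
n=11: W (go to 9, an L position)
n=12: W (go to 10, an L position)
n=13: W (go to 10, an L position)
n=14: L (options 12(W), 11(W), 8(W), 7(W) are all W)
n=15: W (go to 9, an L position)
n=16: W (go to 14, an L position)
n=17: W (go to 14, an L position)
n=18: L (options 16(W), 15(W), 12(W), 11(W) are all W)
n=19: L (options 17(W), 16(W), 13(W), 12(W) are all W)
n=20: W (go to 18, an L position)
n=21: W (go to 19, an L position)
n=22: W (go to 19, an L position)
n=23: L (options 21(W), 20(W), 17(W), 16(W) are all W)
n=24: W (go to 18, an L position)
n=25: W (go to 23, an L position)
n=26: W (go to 23, an L position)
n=27: L (options 25(W), 24(W), 21(W), 20(W) are all W)
n=28: L (options 26(W), 25(W), 22(W), 21(W) are all W)
n=29: W (go to 27, an L position)
n=30: W (go to 28, an L position)
n=31: W (go to 28, an L position)
n=32: L (options 30(W), 29(W), 26(W), 25(W) are all W)
n=33: W (go to 27, an L position)
n=34: W (go to 32, an L position)
n=35: W (go to 32, an L position)
The starting position 35 is W: Alice should remove 3, leaving 32, handing over an L position.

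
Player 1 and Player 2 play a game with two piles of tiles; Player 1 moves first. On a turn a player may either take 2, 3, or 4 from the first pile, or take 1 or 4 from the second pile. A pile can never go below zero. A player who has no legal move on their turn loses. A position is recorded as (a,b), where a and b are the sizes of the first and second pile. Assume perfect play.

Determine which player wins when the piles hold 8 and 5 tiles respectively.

Player 1 wins.

Positions with no move are L. A position that does have a move is losing for the player to move precisely when every available move leads to a winning position for the opponent. Fill in the labels:
No move ever increases a pile, so every position that can arise here has a ≤ 8 and b ≤ 5; it is enough to label the cells with 0 ≤ a ≤ 8 and 0 ≤ b ≤ 5.
Every move lowers a or b (never raises either), so fill the grid row by row in increasing a, and left to right within a row: each cell's successors are then already labelled.
      b=0  b=1  b=2  b=3  b=4  b=5
a=0:    L    W    L    W    W    L
a=1:    L    W    L    W    W    L
a=2:    W    L    W    L    W    W
a=3:    W    L    W    L    W    W
a=4:    W    W    W    W    L    W
a=5:    W    W    W    W    L    W
a=6:    L    W    L    W    W    L
a=7:    L    W    L    W    W    L
a=8:    W    L    W    L    W    W
Cells with no legal move (terminal, hence L): (0,0), (1,0).
The remaining L cells, each justified by listing all of its moves:
(0,2): →(0,1)(W) only, which is W, so L
(0,5): →(0,4)(W), (0,1)(W) — all W, so L
(1,2): →(1,1)(W) only, which is W, so L
(1,5): →(1,4)(W), (1,1)(W) — all W, so L
(2,1): →(0,1)(W), (2,0)(W) — all W, so L
(2,3): →(0,3)(W), (2,2)(W) — all W, so L
(3,1): →(1,1)(W), (0,1)(W), (3,0)(W) — all W, so L
(3,3): →(1,3)(W), (0,3)(W), (3,2)(W) — all W, so L
(4,4): →(2,4)(W), (1,4)(W), (0,4)(W), (4,3)(W), (4,0)(W) — all W, so L
(5,4): →(3,4)(W), (2,4)(W), (1,4)(W), (5,3)(W), (5,0)(W) — all W, so L
(6,0): →(4,0)(W), (3,0)(W), (2,0)(W) — all W, so L
(6,2): →(4,2)(W), (3,2)(W), (2,2)(W), (6,1)(W) — all W, so L
(6,5): →(4,5)(W), (3,5)(W), (2,5)(W), (6,4)(W), (6,1)(W) — all W, so L
(7,0): →(5,0)(W), (4,0)(W), (3,0)(W) — all W, so L
(7,2): →(5,2)(W), (4,2)(W), (3,2)(W), (7,1)(W) — all W, so L
(7,5): →(5,5)(W), (4,5)(W), (3,5)(W), (7,4)(W), (7,1)(W) — all W, so L
(8,1): →(6,1)(W), (5,1)(W), (4,1)(W), (8,0)(W) — all W, so L
(8,3): →(6,3)(W), (5,3)(W), (4,3)(W), (8,2)(W) — all W, so L
Every other cell has at least one move into one of the L cells above, so it is W.
From (8,5) Player 1 can move to (6,5), reaching an L position.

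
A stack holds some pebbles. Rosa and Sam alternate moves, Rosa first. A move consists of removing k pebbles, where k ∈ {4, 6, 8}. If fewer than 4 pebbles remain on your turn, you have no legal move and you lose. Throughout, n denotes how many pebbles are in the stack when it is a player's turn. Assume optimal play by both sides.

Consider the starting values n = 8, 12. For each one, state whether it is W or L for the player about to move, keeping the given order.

Label each position W (a win for the player to move) or L (a loss). A position with no legal move is L; any other position is W exactly when some move reaches an L, and L when every move reaches a W.
n=0: no move → L
n=1: no move → L
n=2: no move → L
n=3: no move → L
n=4: W (go to 0, an L position)
n=5: W (go to 1, an L position)
n=6: W (go to 2, an L position)
n=7: W (go to 3, an L position)
n=8: W (go to 2, an L position)
n=9: W (go to 3, an L position)
n=10: W (go to 2, an L position)
n=11: W (go to 3, an L position)
n=12: L (options 8(W), 6(W), 4(W) are all W)

8: W, 12: L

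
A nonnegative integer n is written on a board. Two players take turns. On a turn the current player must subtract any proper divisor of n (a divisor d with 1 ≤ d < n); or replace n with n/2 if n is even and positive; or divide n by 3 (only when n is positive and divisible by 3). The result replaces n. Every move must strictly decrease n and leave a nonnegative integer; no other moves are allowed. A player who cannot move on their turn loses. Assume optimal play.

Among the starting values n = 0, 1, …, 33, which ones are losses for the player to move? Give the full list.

0, 1, 4, 7, 9, 11, 13, 15, 17, 19, 23, 25, 28, 31

Positions with no move are L. A position that does have a move is losing for the player to move precisely when every available move leads to a winning position for the opponent. Fill in the labels:
n=0: no move → L
n=1: no move → L
n=2: W (go to 1, an L position)
n=3: W (go to 1, an L position)
n=4: L (options 2(W), 3(W) are all W)
n=5: W (go to 4, an L position)
n=6: W (go to 4, an L position)
n=7: L (sole option 6(W) is W)
n=8: W (go to 4, an L position)
n=9: L (options 3(W), 6(W), 8(W) are all W)
n=10: W (go to 9, an L position)
n=11: L (sole option 10(W) is W)
n=12: W (go to 4, an L position)
n=13: L (sole option 12(W) is W)
n=14: W (go to 7, an L position)
n=15: L (options 5(W), 10(W), 12(W), 14(W) are all W)
n=16: W (go to 15, an L position)
n=17: L (sole option 16(W) is W)
n=18: W (go to 9, an L position)
n=19: L (sole option 18(W) is W)
n=20: W (go to 15, an L position)
n=21: W (go to 7, an L position)
n=22: W (go to 11, an L position)
n=23: L (sole option 22(W) is W)
n=24: W (go to 23, an L position)
n=25: L (options 20(W), 24(W) are all W)
n=26: W (go to 13, an L position)
n=27: W (go to 9, an L position)
n=28: L (options 14(W), 21(W), 24(W), 26(W), 27(W) are all W)
n=29: W (go to 28, an L position)
n=30: W (go to 15, an L position)
n=31: L (sole option 30(W) is W)
n=32: W (go to 28, an L position)
n=33: W (go to 11, an L position)
Reading off the rows marked L gives the requested list; there are 14 such values of n.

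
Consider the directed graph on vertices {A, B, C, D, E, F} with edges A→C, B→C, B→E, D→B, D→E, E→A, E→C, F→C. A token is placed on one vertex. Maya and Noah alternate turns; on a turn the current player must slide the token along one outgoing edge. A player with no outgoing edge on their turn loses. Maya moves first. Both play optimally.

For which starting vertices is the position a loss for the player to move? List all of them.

C, D

Build the W/L table. Terminal = L. A non-terminal position is W if it has a move to some L; otherwise it is L.
Every edge goes from a vertex to one that appears earlier in the order C, A, E, F, B, D, so processing vertices in that order labels each vertex after all of its successors.
C: no outgoing edge → L
A: →C(L), so W
E: →C(L), so W
F: →C(L), so W
B: →C(L), so W
D: →B(W), E(W) — all W, so L
The losing starting vertices are exactly the entries labelled L in this table (2 of them).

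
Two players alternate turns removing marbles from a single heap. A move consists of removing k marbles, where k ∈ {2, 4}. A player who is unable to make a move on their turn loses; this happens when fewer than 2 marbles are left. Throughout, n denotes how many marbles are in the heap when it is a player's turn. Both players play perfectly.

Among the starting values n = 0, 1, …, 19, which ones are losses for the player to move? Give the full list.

0, 1, 6, 7, 12, 13, 18, 19

Work bottom-up. With no move the player to move loses. Otherwise the position is W if at least one move leads to an L position for the opponent, and L if every move leads to a W.
n=0: no move → L
n=1: no move → L
n=2: →0(L), so W
n=3: →1(L), so W
n=4: →0(L), so W
n=5: →1(L), so W
n=6: →4(W), 2(W) — all W, so L
n=7: →5(W), 3(W) — all W, so L
n=8: →6(L), so W
n=9: →7(L), so W
n=10: →6(L), so W
n=11: →7(L), so W
n=12: →10(W), 8(W) — all W, so L
n=13: →11(W), 9(W) — all W, so L
n=14: →12(L), so W
n=15: →13(L), so W
n=16: →12(L), so W
n=17: →13(L), so W
n=18: →16(W), 14(W) — all W, so L
n=19: →17(W), 15(W) — all W, so L
Reading off the rows marked L gives the requested list; there are 8 such values of n.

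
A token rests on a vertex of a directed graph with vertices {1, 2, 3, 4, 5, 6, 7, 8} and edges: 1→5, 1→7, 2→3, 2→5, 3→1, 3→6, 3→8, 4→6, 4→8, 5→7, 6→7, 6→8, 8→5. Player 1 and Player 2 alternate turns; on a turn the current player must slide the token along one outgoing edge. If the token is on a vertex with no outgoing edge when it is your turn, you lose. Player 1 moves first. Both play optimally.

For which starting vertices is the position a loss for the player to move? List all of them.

2, 7, 8

Classify positions by backward induction: terminal positions (no move available) are L. From any other position, the mover wins iff some move reaches an L.
Every edge goes from a vertex to one that appears earlier in the order 7, 5, 1, 8, 6, 3, 4, 2, so processing vertices in that order labels each vertex after all of its successors.
7: no outgoing edge → L
5: W (go to 7, an L position)
1: W (go to 7, an L position)
8: L (sole option 5(W) is W)
6: W (go to 8, an L position)
3: W (go to 8, an L position)
4: W (go to 8, an L position)
2: L (options 3(W), 5(W) are all W)
The losing starting vertices are exactly the entries labelled L in this table (3 of them).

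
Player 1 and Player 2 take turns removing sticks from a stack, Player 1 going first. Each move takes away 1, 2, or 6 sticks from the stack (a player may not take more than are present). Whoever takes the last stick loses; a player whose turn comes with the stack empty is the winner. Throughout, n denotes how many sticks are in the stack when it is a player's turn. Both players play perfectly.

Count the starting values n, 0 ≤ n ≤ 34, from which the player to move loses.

10

Label each position W (a win for the player to move) or L (a loss). A position with no legal move is W; any other position is W exactly when some move reaches an L, and L when every move reaches a W.
n=0: no move; the opponent has just taken the last stick and therefore loses → W
n=1: L (sole option 0(W) is W)
n=2: W (go to 1, an L position)
n=3: W (go to 1, an L position)
n=4: L (options 3(W), 2(W) are all W)
n=5: W (go to 4, an L position)
n=6: W (go to 4, an L position)
n=7: W (go to 1, an L position)
n=8: L (options 7(W), 6(W), 2(W) are all W)
n=9: W (go to 8, an L position)
n=10: W (go to 8, an L position)
n=11: L (options 10(W), 9(W), 5(W) are all W)
n=12: W (go to 11, an L position)
n=13: W (go to 11, an L position)
n=14: W (go to 8, an L position)
n=15: L (options 14(W), 13(W), 9(W) are all W)
n=16: W (go to 15, an L position)
n=17: W (go to 15, an L position)
n=18: L (options 17(W), 16(W), 12(W) are all W)
n=19: W (go to 18, an L position)
n=20: W (go to 18, an L position)
n=21: W (go to 15, an L position)
n=22: L (options 21(W), 20(W), 16(W) are all W)
n=23: W (go to 22, an L position)
n=24: W (go to 22, an L position)
n=25: L (options 24(W), 23(W), 19(W) are all W)
n=26: W (go to 25, an L position)
n=27: W (go to 25, an L position)
n=28: W (go to 22, an L position)
n=29: L (options 28(W), 27(W), 23(W) are all W)
n=30: W (go to 29, an L position)
n=31: W (go to 29, an L position)
n=32: L (options 31(W), 30(W), 26(W) are all W)
n=33: W (go to 32, an L position)
n=34: W (go to 32, an L position)
L entries with 0 ≤ n ≤ 34: n = 1, 4, 8, 11, 15, 18, 22, 25, 29, 32; that makes 10.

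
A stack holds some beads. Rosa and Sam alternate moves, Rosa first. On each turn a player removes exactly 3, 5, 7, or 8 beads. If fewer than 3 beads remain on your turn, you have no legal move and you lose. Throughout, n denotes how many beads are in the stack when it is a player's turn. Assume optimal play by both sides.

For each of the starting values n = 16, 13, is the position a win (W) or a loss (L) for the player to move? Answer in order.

Label each position W (a win for the player to move) or L (a loss). A position with no legal move is L; any other position is W exactly when some move reaches an L, and L when every move reaches a W.
n=0: no move → L
n=1: no move → L
n=2: no move → L
n=3: can move to 0, which is L ⇒ W
n=4: can move to 1, which is L ⇒ W
n=5: can move to 2, which is L ⇒ W
n=6: can move to 1, which is L ⇒ W
n=7: can move to 2, which is L ⇒ W
n=8: can move to 1, which is L ⇒ W
n=9: can move to 2, which is L ⇒ W
n=10: can move to 2, which is L ⇒ W
n=11: moves to 8(W), 6(W), 4(W), 3(W); every one is W ⇒ L
n=12: moves to 9(W), 7(W), 5(W), 4(W); every one is W ⇒ L
n=13: moves to 10(W), 8(W), 6(W), 5(W); every one is W ⇒ L
n=14: can move to 11, which is L ⇒ W
n=15: can move to 12, which is L ⇒ W
n=16: can move to 13, which is L ⇒ W

16: W, 13: L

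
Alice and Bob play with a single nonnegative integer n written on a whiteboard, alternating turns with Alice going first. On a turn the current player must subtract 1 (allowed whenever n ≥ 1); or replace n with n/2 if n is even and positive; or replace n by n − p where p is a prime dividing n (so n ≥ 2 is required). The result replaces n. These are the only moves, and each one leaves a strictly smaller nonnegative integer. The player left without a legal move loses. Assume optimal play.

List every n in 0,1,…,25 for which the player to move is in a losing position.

0, 4, 9, 14, 20, 24

Build the W/L table. Terminal = L. A non-terminal position is W if it has a move to some L; otherwise it is L.
n=0: no move → L
n=1: can move to 0, which is L ⇒ W
n=2: can move to 0, which is L ⇒ W
n=3: can move to 0, which is L ⇒ W
n=4: moves to 2(W), 3(W); every one is W ⇒ L
n=5: can move to 0, which is L ⇒ W
n=6: can move to 4, which is L ⇒ W
n=7: can move to 0, which is L ⇒ W
n=8: can move to 4, which is L ⇒ W
n=9: moves to 6(W), 8(W); every one is W ⇒ L
n=10: can move to 9, which is L ⇒ W
n=11: can move to 0, which is L ⇒ W
n=12: can move to 9, which is L ⇒ W
n=13: can move to 0, which is L ⇒ W
n=14: moves to 7(W), 12(W), 13(W); every one is W ⇒ L
n=15: can move to 14, which is L ⇒ W
n=16: can move to 14, which is L ⇒ W
n=17: can move to 0, which is L ⇒ W
n=18: can move to 9, which is L ⇒ W
n=19: can move to 0, which is L ⇒ W
n=20: moves to 10(W), 15(W), 18(W), 19(W); every one is W ⇒ L
n=21: can move to 14, which is L ⇒ W
n=22: can move to 20, which is L ⇒ W
n=23: can move to 0, which is L ⇒ W
n=24: moves to 12(W), 21(W), 22(W), 23(W); every one is W ⇒ L
n=25: can move to 20, which is L ⇒ W
The losing starting values of n are exactly the entries labelled L in this table (6 of them).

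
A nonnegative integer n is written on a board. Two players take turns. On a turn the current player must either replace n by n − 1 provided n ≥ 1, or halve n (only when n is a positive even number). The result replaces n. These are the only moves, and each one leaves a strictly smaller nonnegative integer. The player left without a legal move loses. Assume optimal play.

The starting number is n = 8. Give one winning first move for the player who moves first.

Use the standard recursion: the mover loses at a terminal position; elsewhere, the mover wins exactly when some move hands the opponent an L position.
n=0: no move → L
n=1: W (go to 0, an L position)
n=2: L (sole option 1(W) is W)
n=3: W (go to 2, an L position)
n=4: W (go to 2, an L position)
n=5: L (sole option 4(W) is W)
n=6: W (go to 5, an L position)
n=7: L (sole option 6(W) is W)
n=8: W (go to 7, an L position)
From 8, the L positions reachable in one move are: 7.

Move to 7.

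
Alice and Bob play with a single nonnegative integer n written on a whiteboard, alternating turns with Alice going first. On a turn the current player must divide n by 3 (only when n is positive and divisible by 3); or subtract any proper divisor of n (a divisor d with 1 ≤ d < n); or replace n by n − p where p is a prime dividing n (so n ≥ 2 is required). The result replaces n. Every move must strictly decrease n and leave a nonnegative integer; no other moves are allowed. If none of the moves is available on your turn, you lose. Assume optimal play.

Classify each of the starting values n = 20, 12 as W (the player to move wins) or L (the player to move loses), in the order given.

Label each position W (a win for the player to move) or L (a loss). A position with no legal move is L; any other position is W exactly when some move reaches an L, and L when every move reaches a W.
n=0: no move → L
n=1: no move → L
n=2: W (go to 0, an L position)
n=3: W (go to 0, an L position)
n=4: L (options 2(W), 3(W) are all W)
n=5: W (go to 0, an L position)
n=6: W (go to 4, an L position)
n=7: W (go to 0, an L position)
n=8: W (go to 4, an L position)
n=9: L (options 3(W), 6(W), 8(W) are all W)
n=10: W (go to 9, an L position)
n=11: W (go to 0, an L position)
n=12: W (go to 4, an L position)
n=13: W (go to 0, an L position)
n=14: L (options 7(W), 12(W), 13(W) are all W)
n=15: W (go to 14, an L position)
n=16: W (go to 14, an L position)
n=17: W (go to 0, an L position)
n=18: W (go to 9, an L position)
n=19: W (go to 0, an L position)
n=20: L (options 10(W), 15(W), 16(W), 18(W), 19(W) are all W)

20: L, 12: W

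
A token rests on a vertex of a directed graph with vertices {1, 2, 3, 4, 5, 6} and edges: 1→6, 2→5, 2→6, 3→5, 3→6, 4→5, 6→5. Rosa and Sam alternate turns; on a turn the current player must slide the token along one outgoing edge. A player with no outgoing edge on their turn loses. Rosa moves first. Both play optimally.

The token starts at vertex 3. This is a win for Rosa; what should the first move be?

Move to 5.

Compute win/loss labels from the base case upward. A position with no move is L. Any other position is W if it can reach an L in one move, else L.
Every edge goes from a vertex to one that appears earlier in the order 5, 6, 2, 4, 1, 3, so processing vertices in that order labels each vertex after all of its successors.
5: no outgoing edge → L
6: can move to 5, which is L ⇒ W
2: can move to 5, which is L ⇒ W
4: can move to 5, which is L ⇒ W
1: the only move is to 6(W), a W ⇒ L
3: can move to 5, which is L ⇒ W
From 3, the L positions reachable in one move are: 5.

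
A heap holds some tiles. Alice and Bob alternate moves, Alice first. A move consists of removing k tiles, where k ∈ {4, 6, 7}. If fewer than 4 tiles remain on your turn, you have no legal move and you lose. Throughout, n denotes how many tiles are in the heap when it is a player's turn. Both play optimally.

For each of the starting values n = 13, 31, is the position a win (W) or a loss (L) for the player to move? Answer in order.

13: L, 31: W

Compute win/loss labels from the base case upward. A position with no move is L. Any other position is W if it can reach an L in one move, else L.
n=0: no move → L
n=1: no move → L
n=2: no move → L
n=3: no move → L
n=4: W (go to 0, an L position)
n=5: W (go to 1, an L position)
n=6: W (go to 2, an L position)
n=7: W (go to 3, an L position)
n=8: W (go to 2, an L position)
n=9: W (go to 3, an L position)
n=10: W (go to 3, an L position)
n=11: L (options 7(W), 5(W), 4(W) are all W)
n=12: L (options 8(W), 6(W), 5(W) are all W)
n=13: L (options 9(W), 7(W), 6(W) are all W)
n=14: L (options 10(W), 8(W), 7(W) are all W)
n=15: W (go to 11, an L position)
n=16: W (go to 12, an L position)
n=17: W (go to 13, an L position)
n=18: W (go to 14, an L position)
n=19: W (go to 13, an L position)
n=20: W (go to 14, an L position)
n=21: W (go to 14, an L position)
n=22: L (options 18(W), 16(W), 15(W) are all W)
n=23: L (options 19(W), 17(W), 16(W) are all W)
n=24: L (options 20(W), 18(W), 17(W) are all W)
n=25: L (options 21(W), 19(W), 18(W) are all W)
n=26: W (go to 22, an L position)
n=27: W (go to 23, an L position)
n=28: W (go to 24, an L position)
n=29: W (go to 25, an L position)
n=30: W (go to 24, an L position)
n=31: W (go to 25, an L position)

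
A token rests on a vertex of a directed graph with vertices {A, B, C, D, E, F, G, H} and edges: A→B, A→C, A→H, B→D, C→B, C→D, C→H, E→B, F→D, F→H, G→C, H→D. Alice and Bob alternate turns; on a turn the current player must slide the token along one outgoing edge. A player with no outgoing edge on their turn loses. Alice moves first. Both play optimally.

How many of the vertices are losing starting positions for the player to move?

4

Positions with no move are L. A position that does have a move is losing for the player to move precisely when every available move leads to a winning position for the opponent. Fill in the labels:
Every edge goes from a vertex to one that appears earlier in the order D, H, F, B, C, E, G, A, so processing vertices in that order labels each vertex after all of its successors.
D: no outgoing edge → L
H: reaches L-position D → W
F: reaches L-position D → W
B: reaches L-position D → W
C: reaches L-position D → W
E: only reaches B(W), which is W → L
G: only reaches C(W), which is W → L
A: only reaches C(W), B(W), H(W), all W → L
The L vertices are A, D, E, G; that is 4 in all.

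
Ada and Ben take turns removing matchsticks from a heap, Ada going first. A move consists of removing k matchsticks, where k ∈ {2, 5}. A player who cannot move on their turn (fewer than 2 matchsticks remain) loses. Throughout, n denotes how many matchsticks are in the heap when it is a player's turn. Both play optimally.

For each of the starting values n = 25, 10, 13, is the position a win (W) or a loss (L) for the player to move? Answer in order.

25: L, 10: W, 13: W

Classify positions by backward induction: terminal positions (no move available) are L. From any other position, the mover wins iff some move reaches an L.
n=0: no move → L
n=1: no move → L
n=2: W (go to 0, an L position)
n=3: W (go to 1, an L position)
n=4: L (sole option 2(W) is W)
n=5: W (go to 0, an L position)
n=6: W (go to 4, an L position)
n=7: L (options 5(W), 2(W) are all W)
n=8: L (options 6(W), 3(W) are all W)
n=9: W (go to 7, an L position)
n=10: W (go to 8, an L position)
n=11: L (options 9(W), 6(W) are all W)
n=12: W (go to 7, an L position)
n=13: W (go to 11, an L position)
n=14: L (options 12(W), 9(W) are all W)
n=15: L (options 13(W), 10(W) are all W)
n=16: W (go to 14, an L position)
n=17: W (go to 15, an L position)
n=18: L (options 16(W), 13(W) are all W)
n=19: W (go to 14, an L position)
n=20: W (go to 18, an L position)
n=21: L (options 19(W), 16(W) are all W)
n=22: L (options 20(W), 17(W) are all W)
n=23: W (go to 21, an L position)
n=24: W (go to 22, an L position)
n=25: L (options 23(W), 20(W) are all W)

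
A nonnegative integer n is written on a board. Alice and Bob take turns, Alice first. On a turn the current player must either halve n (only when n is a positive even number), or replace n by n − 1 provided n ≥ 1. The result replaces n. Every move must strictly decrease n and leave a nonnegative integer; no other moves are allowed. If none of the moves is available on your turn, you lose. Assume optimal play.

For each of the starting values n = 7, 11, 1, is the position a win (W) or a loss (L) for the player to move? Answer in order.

7: L, 11: L, 1: W

Label each position W (a win for the player to move) or L (a loss). A position with no legal move is L; any other position is W exactly when some move reaches an L, and L when every move reaches a W.
n=0: no move → L
n=1: →0(L), so W
n=2: →1(W) only, which is W, so L
n=3: →2(L), so W
n=4: →2(L), so W
n=5: →4(W) only, which is W, so L
n=6: →5(L), so W
n=7: →6(W) only, which is W, so L
n=8: →7(L), so W
n=9: →8(W) only, which is W, so L
n=10: →5(L), so W
n=11: →10(W) only, which is W, so L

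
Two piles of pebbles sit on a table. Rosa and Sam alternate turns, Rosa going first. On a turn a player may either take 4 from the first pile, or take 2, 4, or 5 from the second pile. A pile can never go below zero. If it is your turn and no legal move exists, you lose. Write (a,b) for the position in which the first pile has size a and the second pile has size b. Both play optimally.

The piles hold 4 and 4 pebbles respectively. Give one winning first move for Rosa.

Build the W/L table. Terminal = L. A non-terminal position is W if it has a move to some L; otherwise it is L.
No move ever increases a pile, so every position that can arise here has a ≤ 4 and b ≤ 4; it is enough to label the cells with 0 ≤ a ≤ 4 and 0 ≤ b ≤ 4.
Every move lowers a or b (never raises either), so fill the grid row by row in increasing a, and left to right within a row: each cell's successors are then already labelled.
      b=0  b=1  b=2  b=3  b=4
a=0:    L    L    W    W    W
a=1:    L    L    W    W    W
a=2:    L    L    W    W    W
a=3:    L    L    W    W    W
a=4:    W    W    L    L    W
Cells with no legal move (terminal, hence L): (0,0), (0,1), (1,0), (1,1), (2,0), (2,1), (3,0), (3,1).
The remaining L cells, each justified by listing all of its moves:
(4,2): moves to (0,2)(W), (4,0)(W); every one is W ⇒ L
(4,3): moves to (0,3)(W), (4,1)(W); every one is W ⇒ L
Every other cell has at least one move into one of the L cells above, so it is W.
From (4,4), the L positions reachable in one move are: (4,2).

Move to (4,2).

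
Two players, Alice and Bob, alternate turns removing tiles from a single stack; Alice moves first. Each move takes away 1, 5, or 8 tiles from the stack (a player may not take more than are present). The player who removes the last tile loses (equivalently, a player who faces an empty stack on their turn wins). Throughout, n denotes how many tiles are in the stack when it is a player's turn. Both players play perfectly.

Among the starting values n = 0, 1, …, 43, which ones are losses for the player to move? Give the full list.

Compute win/loss labels from the base case upward. A position with no move is W. Any other position is W if it can reach an L in one move, else L.
n=0: no move; the opponent has just taken the last tile and therefore loses → W
n=1: →0(W) only, which is W, so L
n=2: →1(L), so W
n=3: →2(W) only, which is W, so L
n=4: →3(L), so W
n=5: →4(W), 0(W) — all W, so L
n=6: →5(L), so W
n=7: →6(W), 2(W) — all W, so L
n=8: →7(L), so W
n=9: →1(L), so W
n=10: →5(L), so W
n=11: →3(L), so W
n=12: →7(L), so W
n=13: →5(L), so W
n=14: →13(W), 9(W), 6(W) — all W, so L
n=15: →14(L), so W
n=16: →15(W), 11(W), 8(W) — all W, so L
n=17: →16(L), so W
n=18: →17(W), 13(W), 10(W) — all W, so L
n=19: →18(L), so W
n=20: →19(W), 15(W), 12(W) — all W, so L
n=21: →20(L), so W
n=22: →14(L), so W
n=23: →18(L), so W
n=24: →16(L), so W
n=25: →20(L), so W
n=26: →18(L), so W
n=27: →26(W), 22(W), 19(W) — all W, so L
n=28: →27(L), so W
n=29: →28(W), 24(W), 21(W) — all W, so L
n=30: →29(L), so W
n=31: →30(W), 26(W), 23(W) — all W, so L
n=32: →31(L), so W
n=33: →32(W), 28(W), 25(W) — all W, so L
n=34: →33(L), so W
n=35: →27(L), so W
n=36: →31(L), so W
n=37: →29(L), so W
n=38: →33(L), so W
n=39: →31(L), so W
n=40: →39(W), 35(W), 32(W) — all W, so L
n=41: →40(L), so W
n=42: →41(W), 37(W), 34(W) — all W, so L
n=43: →42(L), so W
Reading off the rows marked L gives the requested list; there are 14 such values of n.

1, 3, 5, 7, 14, 16, 18, 20, 27, 29, 31, 33, 40, 42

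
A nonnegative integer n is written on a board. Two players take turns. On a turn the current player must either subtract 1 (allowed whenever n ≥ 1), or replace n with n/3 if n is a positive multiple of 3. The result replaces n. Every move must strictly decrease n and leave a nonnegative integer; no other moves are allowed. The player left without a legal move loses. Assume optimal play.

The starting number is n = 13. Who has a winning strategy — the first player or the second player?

Build the W/L table. Terminal = L. A non-terminal position is W if it has a move to some L; otherwise it is L.
n=0: no move → L
n=1: W (go to 0, an L position)
n=2: L (sole option 1(W) is W)
n=3: W (go to 2, an L position)
n=4: L (sole option 3(W) is W)
n=5: W (go to 4, an L position)
n=6: W (go to 2, an L position)
n=7: L (sole option 6(W) is W)
n=8: W (go to 7, an L position)
n=9: L (options 3(W), 8(W) are all W)
n=10: W (go to 9, an L position)
n=11: L (sole option 10(W) is W)
n=12: W (go to 4, an L position)
n=13: L (sole option 12(W) is W)
The starting position 13 is L: whatever the player to move does, the opponent receives a W position.

The second player wins.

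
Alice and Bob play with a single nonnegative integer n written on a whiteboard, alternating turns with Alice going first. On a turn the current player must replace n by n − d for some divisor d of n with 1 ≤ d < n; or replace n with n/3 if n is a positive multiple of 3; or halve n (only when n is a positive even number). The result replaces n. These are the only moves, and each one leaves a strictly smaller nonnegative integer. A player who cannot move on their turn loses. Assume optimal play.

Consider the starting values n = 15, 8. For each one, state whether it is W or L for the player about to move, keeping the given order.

Label each position W (a win for the player to move) or L (a loss). A position with no legal move is L; any other position is W exactly when some move reaches an L, and L when every move reaches a W.
n=0: no move → L
n=1: no move → L
n=2: W (go to 1, an L position)
n=3: W (go to 1, an L position)
n=4: L (options 2(W), 3(W) are all W)
n=5: W (go to 4, an L position)
n=6: W (go to 4, an L position)
n=7: L (sole option 6(W) is W)
n=8: W (go to 4, an L position)
n=9: L (options 3(W), 6(W), 8(W) are all W)
n=10: W (go to 9, an L position)
n=11: L (sole option 10(W) is W)
n=12: W (go to 4, an L position)
n=13: L (sole option 12(W) is W)
n=14: W (go to 7, an L position)
n=15: L (options 5(W), 10(W), 12(W), 14(W) are all W)

15: L, 8: W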